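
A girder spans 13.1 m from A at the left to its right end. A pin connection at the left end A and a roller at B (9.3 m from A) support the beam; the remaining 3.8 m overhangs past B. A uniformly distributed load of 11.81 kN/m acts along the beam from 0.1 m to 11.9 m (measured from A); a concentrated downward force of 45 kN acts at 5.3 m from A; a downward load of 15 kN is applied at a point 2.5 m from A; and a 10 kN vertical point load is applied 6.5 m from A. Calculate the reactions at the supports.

A_x = 0, A_y = 82.78 kN, B_y = 126.6 kN

Resultant of the distributed load: 11.81 × 11.8 = 139.358 kN at 6 m from A.
Moments about A: B_y·9.3 − (11.81·11.8)·6 − 45·5.3 − 15·2.5 − 10·6.5 = 0 → B_y = 1177.148/9.3 = 126.575 ≈ 126.6 kN.
ΣF_y = 0: A_y + 126.575 − 11.81·11.8 − 45 − 15 − 10 = 0 → A_y = 82.78 kN.
ΣF_x = 0: no horizontal applied forces, so A_x = 0.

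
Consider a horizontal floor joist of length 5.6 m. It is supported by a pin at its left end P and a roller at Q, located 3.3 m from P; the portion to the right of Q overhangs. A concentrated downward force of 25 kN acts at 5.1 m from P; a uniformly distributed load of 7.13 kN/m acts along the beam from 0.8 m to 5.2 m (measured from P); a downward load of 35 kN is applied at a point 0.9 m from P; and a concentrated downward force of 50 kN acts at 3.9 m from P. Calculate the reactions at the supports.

P_x = 0, P_y = 5.579 kN, Q_y = 135.8 kN

Resultant of the distributed load: 7.13 × 4.4 = 31.372 kN at 3 m from P.
ΣM about P: Q_y·3.3 − 25·5.1 − (7.13·4.4)·3 − 35·0.9 − 50·3.9 = 0 → Q_y = 448.116/3.3 = 135.793 ≈ 135.8 kN.
ΣF_y = 0: P_y + 135.793 − 25 − 7.13·4.4 − 35 − 50 = 0 → P_y = 5.579 kN.
ΣF_x = 0: no horizontal applied forces, so P_x = 0.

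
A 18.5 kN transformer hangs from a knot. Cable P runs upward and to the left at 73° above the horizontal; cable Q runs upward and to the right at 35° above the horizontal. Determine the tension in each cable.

ΣF_x = 0: −T_P·cos73° + T_Q·cos35° = 0 → T_Q = 0.35692·T_P.
ΣF_y = 0: T_P·sin73° + T_Q·sin35° = 18.5.
Substitute: T_P·(0.956305 + 0.35692·0.573576) = 18.5 → T_P = 15.9342 ≈ 15.93 kN.
Then T_Q = 0.35692 × 15.9342 = 5.687 kN.

T_P = 15.93 kN, T_Q = 5.687 kN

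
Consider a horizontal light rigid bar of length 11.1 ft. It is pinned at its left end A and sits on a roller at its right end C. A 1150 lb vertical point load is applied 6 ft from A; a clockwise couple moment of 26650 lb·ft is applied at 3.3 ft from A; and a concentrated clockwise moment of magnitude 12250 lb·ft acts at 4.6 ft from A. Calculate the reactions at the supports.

ΣM about A: C_y·11.1 − 1150·6 − 26650 − 12250 = 0 → C_y = 45800/11.1 = 4126.13 ≈ 4126 lb.
ΣF_y = 0: A_y + 4126.13 − 1150 = 0 → A_y = -2976 lb.
ΣF_x = 0: no horizontal applied forces, so A_x = 0.

A_x = 0, A_y = -2976 lb, C_y = 4126 lb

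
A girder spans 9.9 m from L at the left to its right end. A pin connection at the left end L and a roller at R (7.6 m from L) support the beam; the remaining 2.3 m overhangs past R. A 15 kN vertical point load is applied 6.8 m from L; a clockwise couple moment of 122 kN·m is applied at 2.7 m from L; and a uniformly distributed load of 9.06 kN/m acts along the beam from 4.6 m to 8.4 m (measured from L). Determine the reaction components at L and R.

Resultant of the distributed load: 9.06 × 3.8 = 34.428 kN at 6.5 m from L.
Moments about L: R_y·7.6 − 15·6.8 − 122 − (9.06·3.8)·6.5 = 0 → R_y = 447.782/7.6 = 58.9187 ≈ 58.92 kN.
ΣF_y = 0: L_y + 58.9187 − 15 − 9.06·3.8 = 0 → L_y = -9.491 kN.
ΣF_x = 0: no horizontal applied forces, so L_x = 0.

L_x = 0, L_y = -9.491 kN, R_y = 58.92 kN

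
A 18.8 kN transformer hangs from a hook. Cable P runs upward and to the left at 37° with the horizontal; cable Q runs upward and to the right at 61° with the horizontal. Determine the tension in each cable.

ΣF_x = 0: −T_P·cos37° + T_Q·cos61° = 0 → T_Q = 1.64732·T_P.
ΣF_y = 0: T_P·sin37° + T_Q·sin61° = 18.8.
Substitute: T_P·(0.601815 + 1.64732·0.87462) = 18.8 → T_P = 9.20398 ≈ 9.204 kN.
Then T_Q = 1.64732 × 9.20398 = 15.16 kN.

T_P = 9.204 kN, T_Q = 15.16 kN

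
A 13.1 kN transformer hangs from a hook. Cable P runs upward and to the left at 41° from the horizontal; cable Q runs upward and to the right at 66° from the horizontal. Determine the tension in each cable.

ΣF_x = 0: −T_P·cos41° + T_Q·cos66° = 0 → T_Q = 1.85552·T_P.
ΣF_y = 0: T_P·sin41° + T_Q·sin66° = 13.1.
Substitute: T_P·(0.656059 + 1.85552·0.913545) = 13.1 → T_P = 5.57172 ≈ 5.572 kN.
Then T_Q = 1.85552 × 5.57172 = 10.34 kN.

T_P = 5.572 kN, T_Q = 10.34 kN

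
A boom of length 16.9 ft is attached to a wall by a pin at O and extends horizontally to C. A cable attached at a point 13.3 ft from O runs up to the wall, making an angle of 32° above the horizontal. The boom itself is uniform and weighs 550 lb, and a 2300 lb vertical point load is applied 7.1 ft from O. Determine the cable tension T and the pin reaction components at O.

ΣM about O: T·sin32°·13.3 − 550·8.45 − 2300·7.1 = 0 → T = 20977.5/(13.3·0.529919) = 2976.41 ≈ 2976 lb.
ΣF_x = 0: O_x − T·cos32° = 0 → O_x = 2976.41 × 0.848048 = 2524 lb.
ΣF_y = 0: O_y + T·sin32° − 550 − 2300 = 0 → O_y = 2850 − 2976.41 × 0.529919 = 1273 lb.

T = 2976 lb, O_x = 2524 lb, O_y = 1273 lb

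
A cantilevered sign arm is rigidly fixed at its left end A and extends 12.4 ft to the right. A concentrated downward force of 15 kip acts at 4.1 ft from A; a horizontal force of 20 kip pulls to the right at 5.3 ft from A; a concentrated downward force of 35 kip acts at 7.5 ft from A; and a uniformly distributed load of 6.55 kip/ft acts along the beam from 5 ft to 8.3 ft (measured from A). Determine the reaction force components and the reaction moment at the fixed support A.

A_x = -20.00 kip, A_y = 71.62 kip, M_A = 467.7 kip·ft

Resultant of the distributed load: 6.55 × 3.3 = 21.615 kip at 6.65 ft from A.
ΣF_x = 0: A_x + 20 = 0 → A_x = -20.00 kip.
ΣF_y = 0: A_y − 15 − 35 − 6.55·3.3 = 0 → A_y = 71.62 kip.
ΣM about A: M_A − 15·4.1 − 35·7.5 − (6.55·3.3)·6.65 = 0 → M_A = 467.7 kip·ft.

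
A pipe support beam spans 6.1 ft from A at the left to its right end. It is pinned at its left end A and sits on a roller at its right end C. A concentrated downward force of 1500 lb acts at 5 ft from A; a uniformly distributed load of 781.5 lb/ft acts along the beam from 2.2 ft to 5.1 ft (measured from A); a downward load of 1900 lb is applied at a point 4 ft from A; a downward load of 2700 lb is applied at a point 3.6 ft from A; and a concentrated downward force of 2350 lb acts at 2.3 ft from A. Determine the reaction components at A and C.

Resultant of the distributed load: 781.5 × 2.9 = 2266.35 lb at 3.65 ft from A.
Moments about A: C_y·6.1 − 1500·5 − (781.5·2.9)·3.65 − 1900·4 − 2700·3.6 − 2350·2.3 = 0 → C_y = 38497.1775/6.1 = 6311.01 ≈ 6311 lb.
ΣF_y = 0: A_y + 6311.01 − 1500 − 781.5·2.9 − 1900 − 2700 − 2350 = 0 → A_y = 4405 lb.
ΣF_x = 0: no horizontal applied forces, so A_x = 0.

A_x = 0, A_y = 4405 lb, C_y = 6311 lb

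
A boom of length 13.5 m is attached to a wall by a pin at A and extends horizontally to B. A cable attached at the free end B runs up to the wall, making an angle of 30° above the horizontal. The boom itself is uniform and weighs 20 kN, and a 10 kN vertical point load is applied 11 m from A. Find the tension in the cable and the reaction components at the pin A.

ΣM about A: T·sin30°·13.5 − 20·6.75 − 10·11 = 0 → T = 245/(13.5·0.5) = 36.2963 ≈ 36.30 kN.
ΣF_x = 0: A_x − T·cos30° = 0 → A_x = 36.2963 × 0.866025 = 31.43 kN.
ΣF_y = 0: A_y + T·sin30° − 20 − 10 = 0 → A_y = 30 − 36.2963 × 0.5 = 11.85 kN.

T = 36.30 kN, A_x = 31.43 kN, A_y = 11.85 kN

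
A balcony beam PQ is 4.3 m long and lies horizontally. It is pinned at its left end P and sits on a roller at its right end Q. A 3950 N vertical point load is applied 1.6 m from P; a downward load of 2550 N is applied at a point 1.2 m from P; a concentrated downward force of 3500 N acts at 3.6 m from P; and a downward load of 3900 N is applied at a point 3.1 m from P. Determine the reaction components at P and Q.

ΣM about P: Q_y·4.3 − 3950·1.6 − 2550·1.2 − 3500·3.6 − 3900·3.1 = 0 → Q_y = 34070/4.3 = 7923.26 ≈ 7923 N.
ΣF_y = 0: P_y + 7923.26 − 3950 − 2550 − 3500 − 3900 = 0 → P_y = 5977 N.
ΣF_x = 0: no horizontal applied forces, so P_x = 0.

P_x = 0, P_y = 5977 N, Q_y = 7923 N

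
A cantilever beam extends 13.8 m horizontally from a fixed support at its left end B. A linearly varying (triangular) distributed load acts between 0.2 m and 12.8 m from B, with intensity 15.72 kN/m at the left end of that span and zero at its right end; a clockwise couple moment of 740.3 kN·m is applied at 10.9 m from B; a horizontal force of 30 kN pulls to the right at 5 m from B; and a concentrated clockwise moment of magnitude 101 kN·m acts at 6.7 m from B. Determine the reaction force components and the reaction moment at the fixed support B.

Resultant of the triangular load: ½ × 15.72 × 12.6 = 99.036 kN, acting at 4.4 m from B (one-third of the span from the peak).
ΣF_x = 0: B_x + 30 = 0 → B_x = -30.00 kN.
ΣF_y = 0: B_y − ½·15.72·12.6 = 0 → B_y = 99.04 kN.
ΣM about B: M_B − (½·15.72·12.6)·4.4 − 740.3 − 101 = 0 → M_B = 1277 kN·m.

B_x = -30.00 kN, B_y = 99.04 kN, M_B = 1277 kN·m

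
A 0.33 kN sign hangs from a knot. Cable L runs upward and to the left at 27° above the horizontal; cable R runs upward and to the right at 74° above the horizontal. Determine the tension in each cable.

T_L = 0.09266 kN, T_R = 0.2995 kN

ΣF_x = 0: −T_L·cos27° + T_R·cos74° = 0 → T_R = 3.23253·T_L.
ΣF_y = 0: T_L·sin27° + T_R·sin74° = 0.33.
Substitute: T_L·(0.45399 + 3.23253·0.961262) = 0.33 → T_L = 0.0926628 ≈ 0.09266 kN.
Then T_R = 3.23253 × 0.0926628 = 0.2995 kN.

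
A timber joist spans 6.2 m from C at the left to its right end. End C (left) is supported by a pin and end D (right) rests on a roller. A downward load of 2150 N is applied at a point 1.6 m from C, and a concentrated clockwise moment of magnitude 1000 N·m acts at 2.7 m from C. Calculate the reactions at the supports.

Moments about C: D_y·6.2 − 2150·1.6 − 1000 = 0 → D_y = 4440/6.2 = 716.129 ≈ 716.1 N.
ΣF_y = 0: C_y + 716.129 − 2150 = 0 → C_y = 1434 N.
ΣF_x = 0: no horizontal applied forces, so C_x = 0.

C_x = 0, C_y = 1434 N, D_y = 716.1 N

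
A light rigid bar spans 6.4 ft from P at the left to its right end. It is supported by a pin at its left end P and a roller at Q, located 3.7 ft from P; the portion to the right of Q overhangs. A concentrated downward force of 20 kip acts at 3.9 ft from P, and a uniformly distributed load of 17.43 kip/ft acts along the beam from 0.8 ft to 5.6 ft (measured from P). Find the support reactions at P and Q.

Resultant of the distributed load: 17.43 × 4.8 = 83.664 kip at 3.2 ft from P.
Moments about P: Q_y·3.7 − 20·3.9 − (17.43·4.8)·3.2 = 0 → Q_y = 345.7248/3.7 = 93.4391 ≈ 93.44 kip.
ΣF_y = 0: P_y + 93.4391 − 20 − 17.43·4.8 = 0 → P_y = 10.22 kip.
ΣF_x = 0: no horizontal applied forces, so P_x = 0.

P_x = 0, P_y = 10.22 kip, Q_y = 93.44 kip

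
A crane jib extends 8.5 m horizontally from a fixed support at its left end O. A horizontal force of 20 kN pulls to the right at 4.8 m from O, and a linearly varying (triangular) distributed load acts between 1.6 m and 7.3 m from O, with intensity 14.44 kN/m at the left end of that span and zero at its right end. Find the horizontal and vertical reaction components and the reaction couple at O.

O_x = -20.00 kN, O_y = 41.15 kN, M_O = 144.0 kN·m

Resultant of the triangular load: ½ × 14.44 × 5.7 = 41.154 kN, acting at 3.5 m from O (one-third of the span from the peak).
ΣF_x = 0: O_x + 20 = 0 → O_x = -20.00 kN.
ΣF_y = 0: O_y − ½·14.44·5.7 = 0 → O_y = 41.15 kN.
ΣM about O: M_O − (½·14.44·5.7)·3.5 = 0 → M_O = 144.0 kN·m.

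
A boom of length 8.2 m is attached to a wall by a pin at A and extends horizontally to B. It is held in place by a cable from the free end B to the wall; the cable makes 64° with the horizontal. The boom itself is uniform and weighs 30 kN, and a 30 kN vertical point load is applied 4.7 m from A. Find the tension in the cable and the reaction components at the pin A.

T = 35.82 kN, A_x = 15.70 kN, A_y = 27.80 kN

ΣM about A: T·sin64°·8.2 − 30·4.1 − 30·4.7 = 0 → T = 264/(8.2·0.898794) = 35.8204 ≈ 35.82 kN.
ΣF_x = 0: A_x − T·cos64° = 0 → A_x = 35.8204 × 0.438371 = 15.70 kN.
ΣF_y = 0: A_y + T·sin64° − 30 − 30 = 0 → A_y = 60 − 35.8204 × 0.898794 = 27.80 kN.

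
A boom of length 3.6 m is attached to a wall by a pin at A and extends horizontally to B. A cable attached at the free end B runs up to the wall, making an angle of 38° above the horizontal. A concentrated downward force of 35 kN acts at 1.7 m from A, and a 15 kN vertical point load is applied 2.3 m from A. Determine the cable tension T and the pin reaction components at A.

T = 42.41 kN, A_x = 33.42 kN, A_y = 23.89 kN

ΣM about A: T·sin38°·3.6 − 35·1.7 − 15·2.3 = 0 → T = 94/(3.6·0.615661) = 42.4115 ≈ 42.41 kN.
ΣF_x = 0: A_x − T·cos38° = 0 → A_x = 42.4115 × 0.788011 = 33.42 kN.
ΣF_y = 0: A_y + T·sin38° − 35 − 15 = 0 → A_y = 50 − 42.4115 × 0.615661 = 23.89 kN.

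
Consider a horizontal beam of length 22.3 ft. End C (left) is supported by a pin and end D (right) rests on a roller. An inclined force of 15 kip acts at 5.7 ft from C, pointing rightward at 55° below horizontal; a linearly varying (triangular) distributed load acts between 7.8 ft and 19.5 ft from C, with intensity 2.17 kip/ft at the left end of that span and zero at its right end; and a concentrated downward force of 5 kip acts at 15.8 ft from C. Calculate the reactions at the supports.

Resultant of the triangular load: ½ × 2.17 × 11.7 = 12.6945 kip, acting at 11.7 ft from C (one-third of the span from the peak).
Taking moments about C: D_y·22.3 − 15·sin55°·5.7 − (½·2.17·11.7)·11.7 − 5·15.8 = 0 → D_y = 297.563/22.3 = 13.3436 ≈ 13.34 kip.
ΣF_y = 0: C_y + 13.3436 − 15·sin55° − ½·2.17·11.7 − 5 = 0 → C_y = 16.64 kip.
ΣF_x = 0: C_x + 15·cos55° = 0 → C_x = -8.604 kip.

C_x = -8.604 kip, C_y = 16.64 kip, D_y = 13.34 kip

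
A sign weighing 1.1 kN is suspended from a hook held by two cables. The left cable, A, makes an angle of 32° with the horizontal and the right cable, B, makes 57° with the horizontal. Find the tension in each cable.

T_A = 0.5992 kN, T_B = 0.9330 kN

ΣF_x = 0: −T_A·cos32° + T_B·cos57° = 0 → T_B = 1.55708·T_A.
ΣF_y = 0: T_A·sin32° + T_B·sin57° = 1.1.
Substitute: T_A·(0.529919 + 1.55708·0.838671) = 1.1 → T_A = 0.599195 ≈ 0.5992 kN.
Then T_B = 1.55708 × 0.599195 = 0.9330 kN.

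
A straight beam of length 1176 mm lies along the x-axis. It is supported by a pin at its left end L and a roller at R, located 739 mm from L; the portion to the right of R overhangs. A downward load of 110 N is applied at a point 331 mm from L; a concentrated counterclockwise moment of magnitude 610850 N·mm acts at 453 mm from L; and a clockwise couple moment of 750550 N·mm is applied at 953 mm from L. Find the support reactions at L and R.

ΣM about L: R_y·739 − 110·331 + 610850 − 750550 = 0 → R_y = 176110/739 = 238.309 ≈ 238.3 N.
ΣF_y = 0: L_y + 238.309 − 110 = 0 → L_y = -128.3 N.
ΣF_x = 0: no horizontal applied forces, so L_x = 0.

L_x = 0, L_y = -128.3 N, R_y = 238.3 N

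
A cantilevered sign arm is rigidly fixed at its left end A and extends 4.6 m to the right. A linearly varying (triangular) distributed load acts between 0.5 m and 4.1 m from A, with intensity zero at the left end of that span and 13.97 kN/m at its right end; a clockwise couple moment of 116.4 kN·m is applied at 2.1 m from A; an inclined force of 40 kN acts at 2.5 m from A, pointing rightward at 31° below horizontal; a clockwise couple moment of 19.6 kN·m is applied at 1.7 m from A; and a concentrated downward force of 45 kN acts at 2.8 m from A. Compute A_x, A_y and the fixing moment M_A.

Resultant of the triangular load: ½ × 13.97 × 3.6 = 25.146 kN, acting at 2.9 m from A (one-third of the span from the peak).
ΣF_x = 0: A_x + 40·cos31° = 0 → A_x = -34.29 kN.
ΣF_y = 0: A_y − ½·13.97·3.6 − 40·sin31° − 45 = 0 → A_y = 90.75 kN.
ΣM about A: M_A − (½·13.97·3.6)·2.9 − 116.4 − 40·sin31°·2.5 − 19.6 − 45·2.8 = 0 → M_A = 386.4 kN·m.

A_x = -34.29 kN, A_y = 90.75 kN, M_A = 386.4 kN·m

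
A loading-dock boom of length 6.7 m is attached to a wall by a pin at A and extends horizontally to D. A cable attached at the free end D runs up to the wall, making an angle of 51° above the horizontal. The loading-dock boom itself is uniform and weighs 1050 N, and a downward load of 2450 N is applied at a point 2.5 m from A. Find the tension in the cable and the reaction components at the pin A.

T = 1852 N, A_x = 1165 N, A_y = 2061 N

ΣM about A: T·sin51°·6.7 − 1050·3.35 − 2450·2.5 = 0 → T = 9642.5/(6.7·0.777146) = 1851.88 ≈ 1852 N.
ΣF_x = 0: A_x − T·cos51° = 0 → A_x = 1851.88 × 0.62932 = 1165 N.
ΣF_y = 0: A_y + T·sin51° − 1050 − 2450 = 0 → A_y = 3500 − 1851.88 × 0.777146 = 2061 N.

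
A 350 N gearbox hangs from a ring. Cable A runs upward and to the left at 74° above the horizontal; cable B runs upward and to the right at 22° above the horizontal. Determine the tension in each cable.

T_A = 326.3 N, T_B = 97.00 N

ΣF_x = 0: −T_A·cos74° + T_B·cos22° = 0 → T_B = 0.297284·T_A.
ΣF_y = 0: T_A·sin74° + T_B·sin22° = 350.
Substitute: T_A·(0.961262 + 0.297284·0.374607) = 350 → T_A = 326.302 ≈ 326.3 N.
Then T_B = 0.297284 × 326.302 = 97.00 N.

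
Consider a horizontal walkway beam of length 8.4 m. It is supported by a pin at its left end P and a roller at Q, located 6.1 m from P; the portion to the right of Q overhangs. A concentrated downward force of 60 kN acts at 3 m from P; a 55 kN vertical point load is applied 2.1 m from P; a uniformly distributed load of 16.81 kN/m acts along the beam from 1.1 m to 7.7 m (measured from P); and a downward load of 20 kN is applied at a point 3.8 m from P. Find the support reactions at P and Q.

Resultant of the distributed load: 16.81 × 6.6 = 110.946 kN at 4.4 m from P.
Taking moments about P: Q_y·6.1 − 60·3 − 55·2.1 − (16.81·6.6)·4.4 − 20·3.8 = 0 → Q_y = 859.6624/6.1 = 140.928 ≈ 140.9 kN.
ΣF_y = 0: P_y + 140.928 − 60 − 55 − 16.81·6.6 − 20 = 0 → P_y = 105.0 kN.
ΣF_x = 0: no horizontal applied forces, so P_x = 0.

P_x = 0, P_y = 105.0 kN, Q_y = 140.9 kN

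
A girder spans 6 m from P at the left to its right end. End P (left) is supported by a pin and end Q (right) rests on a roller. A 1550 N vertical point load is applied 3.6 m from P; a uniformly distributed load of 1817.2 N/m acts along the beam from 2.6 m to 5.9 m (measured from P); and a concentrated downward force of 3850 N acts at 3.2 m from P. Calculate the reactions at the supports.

Resultant of the distributed load: 1817.2 × 3.3 = 5996.76 N at 4.25 m from P.
ΣM about P: Q_y·6 − 1550·3.6 − (1817.2·3.3)·4.25 − 3850·3.2 = 0 → Q_y = 43386.23/6 = 7231.04 ≈ 7231 N.
ΣF_y = 0: P_y + 7231.04 − 1550 − 1817.2·3.3 − 3850 = 0 → P_y = 4166 N.
ΣF_x = 0: no horizontal applied forces, so P_x = 0.

P_x = 0, P_y = 4166 N, Q_y = 7231 N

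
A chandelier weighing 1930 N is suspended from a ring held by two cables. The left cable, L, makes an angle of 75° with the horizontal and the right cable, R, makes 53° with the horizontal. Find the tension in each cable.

ΣF_x = 0: −T_L·cos75° + T_R·cos53° = 0 → T_R = 0.430064·T_L.
ΣF_y = 0: T_L·sin75° + T_R·sin53° = 1930.
Substitute: T_L·(0.965926 + 0.430064·0.798636) = 1930 → T_L = 1473.97 ≈ 1474 N.
Then T_R = 0.430064 × 1473.97 = 633.9 N.

T_L = 1474 N, T_R = 633.9 N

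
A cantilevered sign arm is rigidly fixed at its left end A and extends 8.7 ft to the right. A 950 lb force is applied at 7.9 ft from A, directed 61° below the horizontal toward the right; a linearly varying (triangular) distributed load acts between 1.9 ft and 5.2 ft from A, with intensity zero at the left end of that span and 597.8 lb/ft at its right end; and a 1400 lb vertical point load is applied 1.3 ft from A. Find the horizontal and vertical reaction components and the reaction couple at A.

A_x = -460.6 lb, A_y = 3217 lb, M_A = 12430 lb·ft

Resultant of the triangular load: ½ × 597.8 × 3.3 = 986.37 lb, acting at 4.1 ft from A (one-third of the span from the peak).
ΣF_x = 0: A_x + 950·cos61° = 0 → A_x = -460.6 lb.
ΣF_y = 0: A_y − 950·sin61° − ½·597.8·3.3 − 1400 = 0 → A_y = 3217 lb.
ΣM about A: M_A − 950·sin61°·7.9 − (½·597.8·3.3)·4.1 − 1400·1.3 = 0 → M_A = 12430 lb·ft.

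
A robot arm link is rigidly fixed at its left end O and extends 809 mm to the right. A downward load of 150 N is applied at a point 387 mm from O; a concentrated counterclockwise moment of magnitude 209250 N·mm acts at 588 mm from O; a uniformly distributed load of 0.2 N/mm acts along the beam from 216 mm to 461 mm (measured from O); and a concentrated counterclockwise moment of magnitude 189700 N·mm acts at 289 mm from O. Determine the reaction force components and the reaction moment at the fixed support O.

Resultant of the distributed load: 0.2 × 245 = 49 N at 338.5 mm from O.
ΣF_x = 0: O_x = 0.
ΣF_y = 0: O_y − 150 − 0.2·245 = 0 → O_y = 199.0 N.
ΣM about O: M_O − 150·387 + 209250 − (0.2·245)·338.5 + 189700 = 0 → M_O = -324300 N·mm.

O_x = 0, O_y = 199.0 N, M_O = -324300 N·mm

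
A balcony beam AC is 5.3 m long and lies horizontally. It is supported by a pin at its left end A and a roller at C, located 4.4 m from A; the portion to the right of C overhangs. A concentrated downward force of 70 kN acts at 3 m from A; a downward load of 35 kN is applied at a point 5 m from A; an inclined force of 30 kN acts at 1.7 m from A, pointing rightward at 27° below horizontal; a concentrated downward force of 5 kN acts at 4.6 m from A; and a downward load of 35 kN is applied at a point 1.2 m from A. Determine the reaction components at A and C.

A_x = -26.73 kN, A_y = 51.08 kN, C_y = 107.5 kN

ΣM about A: C_y·4.4 − 70·3 − 35·5 − 30·sin27°·1.7 − 5·4.6 − 35·1.2 = 0 → C_y = 473.154/4.4 = 107.535 ≈ 107.5 kN.
ΣF_y = 0: A_y + 107.535 − 70 − 35 − 30·sin27° − 5 − 35 = 0 → A_y = 51.08 kN.
ΣF_x = 0: A_x + 30·cos27° = 0 → A_x = -26.73 kN.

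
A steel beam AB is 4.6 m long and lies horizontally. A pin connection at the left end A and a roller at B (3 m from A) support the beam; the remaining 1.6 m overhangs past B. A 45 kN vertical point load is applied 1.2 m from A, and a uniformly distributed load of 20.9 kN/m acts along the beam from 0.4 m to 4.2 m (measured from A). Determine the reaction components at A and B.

A_x = 0, A_y = 45.53 kN, B_y = 78.89 kN

Resultant of the distributed load: 20.9 × 3.8 = 79.42 kN at 2.3 m from A.
Moments about A: B_y·3 − 45·1.2 − (20.9·3.8)·2.3 = 0 → B_y = 236.666/3 = 78.8887 ≈ 78.89 kN.
ΣF_y = 0: A_y + 78.8887 − 45 − 20.9·3.8 = 0 → A_y = 45.53 kN.
ΣF_x = 0: no horizontal applied forces, so A_x = 0.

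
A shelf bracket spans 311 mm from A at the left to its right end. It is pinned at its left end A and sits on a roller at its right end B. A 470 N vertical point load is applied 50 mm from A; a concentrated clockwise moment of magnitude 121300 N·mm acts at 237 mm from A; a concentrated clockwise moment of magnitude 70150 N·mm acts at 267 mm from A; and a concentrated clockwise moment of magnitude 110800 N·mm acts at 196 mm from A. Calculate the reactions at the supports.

A_x = 0, A_y = -577.4 N, B_y = 1047 N

Taking moments about A: B_y·311 − 470·50 − 121300 − 70150 − 110800 = 0 → B_y = 325750/311 = 1047.43 ≈ 1047 N.
ΣF_y = 0: A_y + 1047.43 − 470 = 0 → A_y = -577.4 N.
ΣF_x = 0: no horizontal applied forces, so A_x = 0.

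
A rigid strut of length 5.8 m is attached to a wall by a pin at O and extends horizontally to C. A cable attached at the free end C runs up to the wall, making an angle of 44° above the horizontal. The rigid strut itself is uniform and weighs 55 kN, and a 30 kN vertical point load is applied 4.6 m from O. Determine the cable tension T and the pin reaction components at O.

T = 73.84 kN, O_x = 53.12 kN, O_y = 33.71 kN

ΣM about O: T·sin44°·5.8 − 55·2.9 − 30·4.6 = 0 → T = 297.5/(5.8·0.694658) = 73.8394 ≈ 73.84 kN.
ΣF_x = 0: O_x − T·cos44° = 0 → O_x = 73.8394 × 0.71934 = 53.12 kN.
ΣF_y = 0: O_y + T·sin44° − 55 − 30 = 0 → O_y = 85 − 73.8394 × 0.694658 = 33.71 kN.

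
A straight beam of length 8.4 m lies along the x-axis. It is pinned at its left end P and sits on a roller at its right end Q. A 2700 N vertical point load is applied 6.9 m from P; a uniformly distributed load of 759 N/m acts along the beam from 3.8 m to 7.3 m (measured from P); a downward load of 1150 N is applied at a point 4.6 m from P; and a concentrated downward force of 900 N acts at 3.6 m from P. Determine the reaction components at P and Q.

Resultant of the distributed load: 759 × 3.5 = 2656.5 N at 5.55 m from P.
Moments about P: Q_y·8.4 − 2700·6.9 − (759·3.5)·5.55 − 1150·4.6 − 900·3.6 = 0 → Q_y = 41903.575/8.4 = 4988.52 ≈ 4989 N.
ΣF_y = 0: P_y + 4988.52 − 2700 − 759·3.5 − 1150 − 900 = 0 → P_y = 2418 N.
ΣF_x = 0: no horizontal applied forces, so P_x = 0.

P_x = 0, P_y = 2418 N, Q_y = 4989 N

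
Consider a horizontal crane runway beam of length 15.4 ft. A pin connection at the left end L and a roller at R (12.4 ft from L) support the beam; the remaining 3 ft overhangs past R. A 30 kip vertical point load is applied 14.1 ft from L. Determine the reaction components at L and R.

ΣM about L: R_y·12.4 − 30·14.1 = 0 → R_y = 423/12.4 = 34.1129 ≈ 34.11 kip.
ΣF_y = 0: L_y + 34.1129 − 30 = 0 → L_y = -4.113 kip.
ΣF_x = 0: no horizontal applied forces, so L_x = 0.

L_x = 0, L_y = -4.113 kip, R_y = 34.11 kip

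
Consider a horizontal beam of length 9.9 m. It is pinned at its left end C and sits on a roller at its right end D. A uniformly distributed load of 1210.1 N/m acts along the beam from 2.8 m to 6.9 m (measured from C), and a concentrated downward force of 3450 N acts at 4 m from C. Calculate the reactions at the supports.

Resultant of the distributed load: 1210.1 × 4.1 = 4961.41 N at 4.85 m from C.
Moments about C: D_y·9.9 − (1210.1·4.1)·4.85 − 3450·4 = 0 → D_y = 37862.8385/9.9 = 3824.53 ≈ 3825 N.
ΣF_y = 0: C_y + 3824.53 − 1210.1·4.1 − 3450 = 0 → C_y = 4587 N.
ΣF_x = 0: no horizontal applied forces, so C_x = 0.

C_x = 0, C_y = 4587 N, D_y = 3825 N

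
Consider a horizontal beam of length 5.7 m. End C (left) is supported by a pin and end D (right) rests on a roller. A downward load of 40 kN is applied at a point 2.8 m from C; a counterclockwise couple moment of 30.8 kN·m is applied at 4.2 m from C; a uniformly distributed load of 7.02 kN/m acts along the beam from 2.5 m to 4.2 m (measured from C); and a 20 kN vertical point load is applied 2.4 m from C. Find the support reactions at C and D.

Resultant of the distributed load: 7.02 × 1.7 = 11.934 kN at 3.35 m from C.
ΣM about C: D_y·5.7 − 40·2.8 + 30.8 − (7.02·1.7)·3.35 − 20·2.4 = 0 → D_y = 169.1789/5.7 = 29.6805 ≈ 29.68 kN.
ΣF_y = 0: C_y + 29.6805 − 40 − 7.02·1.7 − 20 = 0 → C_y = 42.25 kN.
ΣF_x = 0: no horizontal applied forces, so C_x = 0.

C_x = 0, C_y = 42.25 kN, D_y = 29.68 kN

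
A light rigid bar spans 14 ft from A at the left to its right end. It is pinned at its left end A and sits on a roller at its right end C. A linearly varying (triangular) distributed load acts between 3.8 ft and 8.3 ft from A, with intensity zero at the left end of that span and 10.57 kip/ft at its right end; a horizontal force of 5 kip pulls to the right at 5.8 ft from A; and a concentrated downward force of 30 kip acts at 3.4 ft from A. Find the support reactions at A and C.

A_x = -5.000 kip, A_y = 34.95 kip, C_y = 18.84 kip

Resultant of the triangular load: ½ × 10.57 × 4.5 = 23.7825 kip, acting at 6.8 ft from A (one-third of the span from the peak).
ΣM about A: C_y·14 − (½·10.57·4.5)·6.8 − 30·3.4 = 0 → C_y = 263.721/14 = 18.8372 ≈ 18.84 kip.
ΣF_y = 0: A_y + 18.8372 − ½·10.57·4.5 − 30 = 0 → A_y = 34.95 kip.
ΣF_x = 0: A_x + 5 = 0 → A_x = -5.000 kip.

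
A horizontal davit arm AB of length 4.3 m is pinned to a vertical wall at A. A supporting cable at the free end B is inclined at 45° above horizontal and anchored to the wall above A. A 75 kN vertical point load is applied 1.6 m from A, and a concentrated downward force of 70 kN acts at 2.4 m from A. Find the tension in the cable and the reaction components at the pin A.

ΣM about A: T·sin45°·4.3 − 75·1.6 − 70·2.4 = 0 → T = 288/(4.3·0.707107) = 94.7194 ≈ 94.72 kN.
ΣF_x = 0: A_x − T·cos45° = 0 → A_x = 94.7194 × 0.707107 = 66.98 kN.
ΣF_y = 0: A_y + T·sin45° − 75 − 70 = 0 → A_y = 145 − 94.7194 × 0.707107 = 78.02 kN.

T = 94.72 kN, A_x = 66.98 kN, A_y = 78.02 kN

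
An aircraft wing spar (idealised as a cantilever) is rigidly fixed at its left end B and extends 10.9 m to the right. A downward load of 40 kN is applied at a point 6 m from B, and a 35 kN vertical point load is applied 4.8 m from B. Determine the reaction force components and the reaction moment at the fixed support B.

ΣF_x = 0: B_x = 0.
ΣF_y = 0: B_y − 40 − 35 = 0 → B_y = 75.00 kN.
ΣM about B: M_B − 40·6 − 35·4.8 = 0 → M_B = 408.0 kN·m.

B_x = 0, B_y = 75.00 kN, M_B = 408.0 kN·m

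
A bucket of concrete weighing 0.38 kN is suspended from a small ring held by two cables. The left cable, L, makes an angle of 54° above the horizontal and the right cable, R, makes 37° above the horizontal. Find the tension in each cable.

T_L = 0.3035 kN, T_R = 0.2234 kN

ΣF_x = 0: −T_L·cos54° + T_R·cos37° = 0 → T_R = 0.735987·T_L.
ΣF_y = 0: T_L·sin54° + T_R·sin37° = 0.38.
Substitute: T_L·(0.809017 + 0.735987·0.601815) = 0.38 → T_L = 0.303528 ≈ 0.3035 kN.
Then T_R = 0.735987 × 0.303528 = 0.2234 kN.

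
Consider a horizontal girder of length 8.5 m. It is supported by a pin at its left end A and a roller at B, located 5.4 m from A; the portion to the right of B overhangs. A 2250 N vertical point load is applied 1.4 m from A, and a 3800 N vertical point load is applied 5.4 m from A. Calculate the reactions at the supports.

A_x = 0, A_y = 1667 N, B_y = 4383 N

Taking moments about A: B_y·5.4 − 2250·1.4 − 3800·5.4 = 0 → B_y = 23670/5.4 = 4383.33 ≈ 4383 N.
ΣF_y = 0: A_y + 4383.33 − 2250 − 3800 = 0 → A_y = 1667 N.
ΣF_x = 0: no horizontal applied forces, so A_x = 0.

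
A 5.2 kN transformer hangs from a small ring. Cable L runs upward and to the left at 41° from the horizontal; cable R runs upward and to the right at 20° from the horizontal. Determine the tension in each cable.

T_L = 5.587 kN, T_R = 4.487 kN

ΣF_x = 0: −T_L·cos41° + T_R·cos20° = 0 → T_R = 0.803145·T_L.
ΣF_y = 0: T_L·sin41° + T_R·sin20° = 5.2.
Substitute: T_L·(0.656059 + 0.803145·0.34202) = 5.2 → T_L = 5.58689 ≈ 5.587 kN.
Then T_R = 0.803145 × 5.58689 = 4.487 kN.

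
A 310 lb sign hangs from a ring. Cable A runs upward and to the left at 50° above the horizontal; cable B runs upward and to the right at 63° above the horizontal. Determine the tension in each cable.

ΣF_x = 0: −T_A·cos50° + T_B·cos63° = 0 → T_B = 1.41586·T_A.
ΣF_y = 0: T_A·sin50° + T_B·sin63° = 310.
Substitute: T_A·(0.766044 + 1.41586·0.891007) = 310 → T_A = 152.891 ≈ 152.9 lb.
Then T_B = 1.41586 × 152.891 = 216.5 lb.

T_A = 152.9 lb, T_B = 216.5 lb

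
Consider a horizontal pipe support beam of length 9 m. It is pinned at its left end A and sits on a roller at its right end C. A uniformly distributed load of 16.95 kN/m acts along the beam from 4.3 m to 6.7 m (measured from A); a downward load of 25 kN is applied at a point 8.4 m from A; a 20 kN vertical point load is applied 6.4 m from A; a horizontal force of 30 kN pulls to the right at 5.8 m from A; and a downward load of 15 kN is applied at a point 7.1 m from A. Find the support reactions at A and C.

A_x = -30.00 kN, A_y = 26.43 kN, C_y = 74.25 kN

Resultant of the distributed load: 16.95 × 2.4 = 40.68 kN at 5.5 m from A.
Taking moments about A: C_y·9 − (16.95·2.4)·5.5 − 25·8.4 − 20·6.4 − 15·7.1 = 0 → C_y = 668.24/9 = 74.2489 ≈ 74.25 kN.
ΣF_y = 0: A_y + 74.2489 − 16.95·2.4 − 25 − 20 − 15 = 0 → A_y = 26.43 kN.
ΣF_x = 0: A_x + 30 = 0 → A_x = -30.00 kN.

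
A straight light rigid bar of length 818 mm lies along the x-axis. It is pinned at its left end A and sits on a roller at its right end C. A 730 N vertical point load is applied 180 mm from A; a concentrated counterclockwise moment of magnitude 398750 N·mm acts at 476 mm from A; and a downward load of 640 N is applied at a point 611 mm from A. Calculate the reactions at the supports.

ΣM about A: C_y·818 − 730·180 + 398750 − 640·611 = 0 → C_y = 123690/818 = 151.21 ≈ 151.2 N.
ΣF_y = 0: A_y + 151.21 − 730 − 640 = 0 → A_y = 1219 N.
ΣF_x = 0: no horizontal applied forces, so A_x = 0.

A_x = 0, A_y = 1219 N, C_y = 151.2 N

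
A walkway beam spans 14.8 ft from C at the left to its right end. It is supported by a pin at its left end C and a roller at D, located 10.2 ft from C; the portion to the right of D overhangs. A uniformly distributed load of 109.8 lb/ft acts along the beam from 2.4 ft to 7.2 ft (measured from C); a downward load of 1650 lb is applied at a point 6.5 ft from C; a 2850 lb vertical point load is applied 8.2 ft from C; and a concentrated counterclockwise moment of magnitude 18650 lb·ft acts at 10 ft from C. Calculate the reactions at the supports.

Resultant of the distributed load: 109.8 × 4.8 = 527.04 lb at 4.8 ft from C.
Moments about C: D_y·10.2 − (109.8·4.8)·4.8 − 1650·6.5 − 2850·8.2 + 18650 = 0 → D_y = 17974.792/10.2 = 1762.23 ≈ 1762 lb.
ΣF_y = 0: C_y + 1762.23 − 109.8·4.8 − 1650 − 2850 = 0 → C_y = 3265 lb.
ΣF_x = 0: no horizontal applied forces, so C_x = 0.

C_x = 0, C_y = 3265 lb, D_y = 1762 lb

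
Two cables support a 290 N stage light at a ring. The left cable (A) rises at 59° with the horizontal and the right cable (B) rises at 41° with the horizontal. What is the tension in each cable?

ΣF_x = 0: −T_A·cos59° + T_B·cos41° = 0 → T_B = 0.682432·T_A.
ΣF_y = 0: T_A·sin59° + T_B·sin41° = 290.
Substitute: T_A·(0.857167 + 0.682432·0.656059) = 290 → T_A = 222.242 ≈ 222.2 N.
Then T_B = 0.682432 × 222.242 = 151.7 N.

T_A = 222.2 N, T_B = 151.7 N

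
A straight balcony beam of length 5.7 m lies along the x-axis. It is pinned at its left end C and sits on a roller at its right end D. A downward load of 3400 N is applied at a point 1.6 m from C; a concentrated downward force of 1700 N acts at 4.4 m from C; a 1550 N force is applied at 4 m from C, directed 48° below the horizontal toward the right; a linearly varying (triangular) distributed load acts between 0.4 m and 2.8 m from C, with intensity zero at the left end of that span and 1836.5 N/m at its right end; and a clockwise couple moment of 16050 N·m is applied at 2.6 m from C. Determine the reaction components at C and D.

C_x = -1037 N, C_y = 1792 N, D_y = 6664 N

Resultant of the triangular load: ½ × 1836.5 × 2.4 = 2203.8 N, acting at 2 m from C (one-third of the span from the peak).
Taking moments about C: D_y·5.7 − 3400·1.6 − 1700·4.4 − 1550·sin48°·4 − (½·1836.5·2.4)·2 − 16050 = 0 → D_y = 37985.1/5.7 = 6664.05 ≈ 6664 N.
ΣF_y = 0: C_y + 6664.05 − 3400 − 1700 − 1550·sin48° − ½·1836.5·2.4 = 0 → C_y = 1792 N.
ΣF_x = 0: C_x + 1550·cos48° = 0 → C_x = -1037 N.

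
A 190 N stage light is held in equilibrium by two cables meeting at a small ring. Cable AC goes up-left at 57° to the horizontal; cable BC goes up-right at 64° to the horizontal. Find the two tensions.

T_AC = 97.17 N, T_BC = 120.7 N

ΣF_x = 0: −T_AC·cos57° + T_BC·cos64° = 0 → T_BC = 1.24242·T_AC.
ΣF_y = 0: T_AC·sin57° + T_BC·sin64° = 190.
Substitute: T_AC·(0.838671 + 1.24242·0.898794) = 190 → T_AC = 97.1693 ≈ 97.17 N.
Then T_BC = 1.24242 × 97.1693 = 120.7 N.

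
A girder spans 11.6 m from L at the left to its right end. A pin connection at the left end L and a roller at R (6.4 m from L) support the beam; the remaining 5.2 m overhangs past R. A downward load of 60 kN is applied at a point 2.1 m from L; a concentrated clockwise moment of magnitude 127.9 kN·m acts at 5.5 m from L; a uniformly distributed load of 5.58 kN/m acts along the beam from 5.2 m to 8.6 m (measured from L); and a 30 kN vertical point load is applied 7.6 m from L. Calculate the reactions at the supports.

Resultant of the distributed load: 5.58 × 3.4 = 18.972 kN at 6.9 m from L.
Taking moments about L: R_y·6.4 − 60·2.1 − 127.9 − (5.58·3.4)·6.9 − 30·7.6 = 0 → R_y = 612.8068/6.4 = 95.7511 ≈ 95.75 kN.
ΣF_y = 0: L_y + 95.7511 − 60 − 5.58·3.4 − 30 = 0 → L_y = 13.22 kN.
ΣF_x = 0: no horizontal applied forces, so L_x = 0.

L_x = 0, L_y = 13.22 kN, R_y = 95.75 kN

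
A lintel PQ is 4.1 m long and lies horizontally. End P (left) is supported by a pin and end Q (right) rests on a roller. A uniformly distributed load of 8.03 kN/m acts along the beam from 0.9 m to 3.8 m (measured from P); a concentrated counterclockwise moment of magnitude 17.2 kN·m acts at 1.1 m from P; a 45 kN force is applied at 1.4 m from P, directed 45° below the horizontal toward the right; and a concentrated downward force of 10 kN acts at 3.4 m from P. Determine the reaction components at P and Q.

Resultant of the distributed load: 8.03 × 2.9 = 23.287 kN at 2.35 m from P.
Taking moments about P: Q_y·4.1 − (8.03·2.9)·2.35 + 17.2 − 45·sin45°·1.4 − 10·3.4 = 0 → Q_y = 116.072/4.1 = 28.3102 ≈ 28.31 kN.
ΣF_y = 0: P_y + 28.3102 − 8.03·2.9 − 45·sin45° − 10 = 0 → P_y = 36.80 kN.
ΣF_x = 0: P_x + 45·cos45° = 0 → P_x = -31.82 kN.

P_x = -31.82 kN, P_y = 36.80 kN, Q_y = 28.31 kN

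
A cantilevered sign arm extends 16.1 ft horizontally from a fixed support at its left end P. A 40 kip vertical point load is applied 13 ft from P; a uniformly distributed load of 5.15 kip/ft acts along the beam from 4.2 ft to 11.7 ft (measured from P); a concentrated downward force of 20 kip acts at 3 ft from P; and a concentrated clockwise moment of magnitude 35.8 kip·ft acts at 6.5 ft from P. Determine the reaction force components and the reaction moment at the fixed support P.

Resultant of the distributed load: 5.15 × 7.5 = 38.625 kip at 7.95 ft from P.
ΣF_x = 0: P_x = 0.
ΣF_y = 0: P_y − 40 − 5.15·7.5 − 20 = 0 → P_y = 98.62 kip.
ΣM about P: M_P − 40·13 − (5.15·7.5)·7.95 − 20·3 − 35.8 = 0 → M_P = 922.9 kip·ft.

P_x = 0, P_y = 98.62 kip, M_P = 922.9 kip·ft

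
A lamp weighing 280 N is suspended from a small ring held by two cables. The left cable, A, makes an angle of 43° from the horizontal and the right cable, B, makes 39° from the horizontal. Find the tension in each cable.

T_A = 219.7 N, T_B = 206.8 N

ΣF_x = 0: −T_A·cos43° + T_B·cos39° = 0 → T_B = 0.941076·T_A.
ΣF_y = 0: T_A·sin43° + T_B·sin39° = 280.
Substitute: T_A·(0.681998 + 0.941076·0.62932) = 280 → T_A = 219.74 ≈ 219.7 N.
Then T_B = 0.941076 × 219.74 = 206.8 N.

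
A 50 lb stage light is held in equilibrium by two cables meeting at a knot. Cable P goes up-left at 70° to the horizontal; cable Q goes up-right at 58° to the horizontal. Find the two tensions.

T_P = 33.62 lb, T_Q = 21.70 lb

ΣF_x = 0: −T_P·cos70° + T_Q·cos58° = 0 → T_Q = 0.645419·T_P.
ΣF_y = 0: T_P·sin70° + T_Q·sin58° = 50.
Substitute: T_P·(0.939693 + 0.645419·0.848048) = 50 → T_P = 33.6239 ≈ 33.62 lb.
Then T_Q = 0.645419 × 33.6239 = 21.70 lb.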